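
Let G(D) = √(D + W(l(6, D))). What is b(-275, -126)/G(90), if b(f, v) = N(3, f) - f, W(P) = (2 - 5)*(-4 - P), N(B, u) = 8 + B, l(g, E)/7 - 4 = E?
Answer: 143*√519/519 ≈ 6.2770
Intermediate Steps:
l(g, E) = 28 + 7*E
W(P) = 12 + 3*P (W(P) = -3*(-4 - P) = 12 + 3*P)
b(f, v) = 11 - f (b(f, v) = (8 + 3) - f = 11 - f)
G(D) = √(96 + 22*D) (G(D) = √(D + (12 + 3*(28 + 7*D))) = √(D + (12 + (84 + 21*D))) = √(D + (96 + 21*D)) = √(96 + 22*D))
b(-275, -126)/G(90) = (11 - 1*(-275))/(√(96 + 22*90)) = (11 + 275)/(√(96 + 1980)) = 286/(√2076) = 286/((2*√519)) = 286*(√519/1038) = 143*√519/519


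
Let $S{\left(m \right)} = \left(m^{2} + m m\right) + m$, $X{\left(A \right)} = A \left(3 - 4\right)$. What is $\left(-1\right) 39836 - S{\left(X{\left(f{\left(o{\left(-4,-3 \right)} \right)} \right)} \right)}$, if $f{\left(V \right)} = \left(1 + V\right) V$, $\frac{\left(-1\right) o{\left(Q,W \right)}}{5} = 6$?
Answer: $-1552766$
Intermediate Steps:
$o{\left(Q,W \right)} = -30$ ($o{\left(Q,W \right)} = \left(-5\right) 6 = -30$)
$f{\left(V \right)} = V \left(1 + V\right)$
$X{\left(A \right)} = - A$ ($X{\left(A \right)} = A \left(-1\right) = - A$)
$S{\left(m \right)} = m + 2 m^{2}$ ($S{\left(m \right)} = \left(m^{2} + m^{2}\right) + m = 2 m^{2} + m = m + 2 m^{2}$)
$\left(-1\right) 39836 - S{\left(X{\left(f{\left(o{\left(-4,-3 \right)} \right)} \right)} \right)} = \left(-1\right) 39836 - - \left(-30\right) \left(1 - 30\right) \left(1 + 2 \left(- \left(-30\right) \left(1 - 30\right)\right)\right) = -39836 - - \left(-30\right) \left(-29\right) \left(1 + 2 \left(- \left(-30\right) \left(-29\right)\right)\right) = -39836 - \left(-1\right) 870 \left(1 + 2 \left(\left(-1\right) 870\right)\right) = -39836 - - 870 \left(1 + 2 \left(-870\right)\right) = -39836 - - 870 \left(1 - 1740\right) = -39836 - \left(-870\right) \left(-1739\right) = -39836 - 1512930 = -1552766$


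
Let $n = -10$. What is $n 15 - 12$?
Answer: $-162$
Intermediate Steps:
$n 15 - 12 = \left(-10\right) 15 - 12 = -150 - 12 = -162$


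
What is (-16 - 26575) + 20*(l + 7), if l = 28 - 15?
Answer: -26191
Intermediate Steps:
l = 13
(-16 - 26575) + 20*(l + 7) = (-16 - 26575) + 20*(13 + 7) = -26591 + 20*20 = -26591 + 400 = -26191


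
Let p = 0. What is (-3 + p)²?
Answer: 9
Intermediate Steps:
(-3 + p)² = (-3 + 0)² = (-3)² = 9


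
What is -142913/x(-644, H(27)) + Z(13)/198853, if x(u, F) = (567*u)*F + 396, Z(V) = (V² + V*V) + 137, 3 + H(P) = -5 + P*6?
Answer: 55129066889/11181980641788 ≈ 0.0049302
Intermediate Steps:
H(P) = -8 + 6*P (H(P) = -3 + (-5 + P*6) = -3 + (-5 + 6*P) = -8 + 6*P)
Z(V) = 137 + 2*V² (Z(V) = (V² + V²) + 137 = 2*V² + 137 = 137 + 2*V²)
x(u, F) = 396 + 567*F*u (x(u, F) = 567*F*u + 396 = 396 + 567*F*u)
-142913/x(-644, H(27)) + Z(13)/198853 = -142913/(396 + 567*(-8 + 6*27)*(-644)) + (137 + 2*13²)/198853 = -142913/(396 + 567*(-8 + 162)*(-644)) + (137 + 2*169)*(1/198853) = -142913/(396 + 567*154*(-644)) + (137 + 338)*(1/198853) = -142913/(396 - 56232792) + 475*(1/198853) = -142913/(-56232396) + 475/198853 = -142913*(-1/56232396) + 475/198853 = 142913/56232396 + 475/198853 = 55129066889/11181980641788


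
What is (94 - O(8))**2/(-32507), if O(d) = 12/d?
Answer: -34225/130028 ≈ -0.26321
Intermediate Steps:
(94 - O(8))**2/(-32507) = (94 - 12/8)**2/(-32507) = (94 - 12/8)**2*(-1/32507) = (94 - 1*3/2)**2*(-1/32507) = (94 - 3/2)**2*(-1/32507) = (185/2)**2*(-1/32507) = (34225/4)*(-1/32507) = -34225/130028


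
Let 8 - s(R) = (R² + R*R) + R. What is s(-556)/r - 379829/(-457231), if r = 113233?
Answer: -239426069391/51773637823 ≈ -4.6245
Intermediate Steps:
s(R) = 8 - R - 2*R² (s(R) = 8 - ((R² + R*R) + R) = 8 - ((R² + R²) + R) = 8 - (2*R² + R) = 8 - (R + 2*R²) = 8 + (-R - 2*R²) = 8 - R - 2*R²)
s(-556)/r - 379829/(-457231) = (8 - 1*(-556) - 2*(-556)²)/113233 - 379829/(-457231) = (8 + 556 - 2*309136)*(1/113233) - 379829*(-1/457231) = (8 + 556 - 618272)*(1/113233) + 379829/457231 = -617708*1/113233 + 379829/457231 = -617708/113233 + 379829/457231 = -239426069391/51773637823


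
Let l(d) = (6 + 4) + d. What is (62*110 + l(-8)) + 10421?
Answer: 17243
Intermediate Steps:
l(d) = 10 + d
(62*110 + l(-8)) + 10421 = (62*110 + (10 - 8)) + 10421 = (6820 + 2) + 10421 = 6822 + 10421 = 17243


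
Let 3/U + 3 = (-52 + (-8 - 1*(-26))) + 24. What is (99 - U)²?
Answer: 1664100/169 ≈ 9846.8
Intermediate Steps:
U = -3/13 (U = 3/(-3 + ((-52 + (-8 - 1*(-26))) + 24)) = 3/(-3 + ((-52 + (-8 + 26)) + 24)) = 3/(-3 + ((-52 + 18) + 24)) = 3/(-3 + (-34 + 24)) = 3/(-3 - 10) = 3/(-13) = 3*(-1/13) = -3/13 ≈ -0.23077)
(99 - U)² = (99 - 1*(-3/13))² = (99 + 3/13)² = (1290/13)² = 1664100/169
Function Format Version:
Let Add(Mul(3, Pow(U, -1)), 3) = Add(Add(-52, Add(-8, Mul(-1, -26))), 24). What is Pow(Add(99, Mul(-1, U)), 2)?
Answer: Rational(1664100, 169) ≈ 9846.8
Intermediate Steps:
U = Rational(-3, 13) (U = Mul(3, Pow(Add(-3, Add(Add(-52, Add(-8, Mul(-1, -26))), 24)), -1)) = Mul(3, Pow(Add(-3, Add(Add(-52, Add(-8, 26)), 24)), -1)) = Mul(3, Pow(Add(-3, Add(Add(-52, 18), 24)), -1)) = Mul(3, Pow(Add(-3, Add(-34, 24)), -1)) = Mul(3, Pow(Add(-3, -10), -1)) = Mul(3, Pow(-13, -1)) = Mul(3, Rational(-1, 13)) = Rational(-3, 13) ≈ -0.23077)
Pow(Add(99, Mul(-1, U)), 2) = Pow(Add(99, Mul(-1, Rational(-3, 13))), 2) = Pow(Add(99, Rational(3, 13)), 2) = Pow(Rational(1290, 13), 2) = Rational(1664100, 169)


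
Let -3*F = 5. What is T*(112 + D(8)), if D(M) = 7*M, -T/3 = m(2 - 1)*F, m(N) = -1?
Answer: -840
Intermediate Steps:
F = -5/3 (F = -⅓*5 = -5/3 ≈ -1.6667)
T = -5 (T = -(-3)*(-5)/3 = -3*5/3 = -5)
T*(112 + D(8)) = -5*(112 + 7*8) = -5*(112 + 56) = -5*168 = -840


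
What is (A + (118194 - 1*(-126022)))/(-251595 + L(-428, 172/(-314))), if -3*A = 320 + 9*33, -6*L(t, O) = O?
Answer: -114928867/118501202 ≈ -0.96985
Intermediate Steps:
L(t, O) = -O/6
A = -617/3 (A = -(320 + 9*33)/3 = -(320 + 297)/3 = -⅓*617 = -617/3 ≈ -205.67)
(A + (118194 - 1*(-126022)))/(-251595 + L(-428, 172/(-314))) = (-617/3 + (118194 - 1*(-126022)))/(-251595 - 86/(3*(-314))) = (-617/3 + (118194 + 126022))/(-251595 - 86*(-1)/(3*314)) = (-617/3 + 244216)/(-251595 - ⅙*(-86/157)) = 732031/(3*(-251595 + 43/471)) = 732031/(3*(-118501202/471)) = (732031/3)*(-471/118501202) = -114928867/118501202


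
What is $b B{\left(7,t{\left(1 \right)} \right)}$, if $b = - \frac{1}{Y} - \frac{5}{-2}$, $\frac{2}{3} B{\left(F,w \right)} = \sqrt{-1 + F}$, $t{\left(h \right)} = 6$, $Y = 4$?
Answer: $\frac{27 \sqrt{6}}{8} \approx 8.267$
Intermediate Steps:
$B{\left(F,w \right)} = \frac{3 \sqrt{-1 + F}}{2}$
$b = \frac{9}{4}$ ($b = - \frac{1}{4} - \frac{5}{-2} = \left(-1\right) \frac{1}{4} - - \frac{5}{2} = - \frac{1}{4} + \frac{5}{2} = \frac{9}{4} \approx 2.25$)
$b B{\left(7,t{\left(1 \right)} \right)} = \frac{9 \frac{3 \sqrt{-1 + 7}}{2}}{4} = \frac{9 \frac{3 \sqrt{6}}{2}}{4} = \frac{27 \sqrt{6}}{8}$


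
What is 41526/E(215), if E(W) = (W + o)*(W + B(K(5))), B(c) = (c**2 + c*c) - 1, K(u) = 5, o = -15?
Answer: 6921/8800 ≈ 0.78648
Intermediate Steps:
B(c) = -1 + 2*c**2 (B(c) = (c**2 + c**2) - 1 = 2*c**2 - 1 = -1 + 2*c**2)
E(W) = (-15 + W)*(49 + W) (E(W) = (W - 15)*(W + (-1 + 2*5**2)) = (-15 + W)*(W + (-1 + 2*25)) = (-15 + W)*(W + (-1 + 50)) = (-15 + W)*(W + 49) = (-15 + W)*(49 + W))
41526/E(215) = 41526/(-735 + 215**2 + 34*215) = 41526/(-735 + 46225 + 7310) = 41526/52800 = 41526*(1/52800) = 6921/8800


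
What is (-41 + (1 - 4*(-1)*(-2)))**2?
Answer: 2304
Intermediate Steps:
(-41 + (1 - 4*(-1)*(-2)))**2 = (-41 + (1 + 4*(-2)))**2 = (-41 + (1 - 8))**2 = (-41 - 7)**2 = (-48)**2 = 2304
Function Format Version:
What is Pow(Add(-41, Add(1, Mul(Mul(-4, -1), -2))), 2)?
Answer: 2304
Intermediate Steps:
Pow(Add(-41, Add(1, Mul(Mul(-4, -1), -2))), 2) = Pow(Add(-41, Add(1, Mul(4, -2))), 2) = Pow(Add(-41, Add(1, -8)), 2) = Pow(Add(-41, -7), 2) = Pow(-48, 2) = 2304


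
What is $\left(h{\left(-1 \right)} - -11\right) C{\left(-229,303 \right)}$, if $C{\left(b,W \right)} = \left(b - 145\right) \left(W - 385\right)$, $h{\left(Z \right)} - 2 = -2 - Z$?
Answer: $368016$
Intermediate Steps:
$h{\left(Z \right)} = - Z$ ($h{\left(Z \right)} = 2 - \left(2 + Z\right) = - Z$)
$C{\left(b,W \right)} = \left(-385 + W\right) \left(-145 + b\right)$ ($C{\left(b,W \right)} = \left(-145 + b\right) \left(-385 + W\right) = \left(-385 + W\right) \left(-145 + b\right)$)
$\left(h{\left(-1 \right)} - -11\right) C{\left(-229,303 \right)} = \left(\left(-1\right) \left(-1\right) - -11\right) \left(55825 - -88165 - 43935 + 303 \left(-229\right)\right) = \left(1 + 11\right) \left(55825 + 88165 - 43935 - 69387\right) = 12 \cdot 30668 = 368016$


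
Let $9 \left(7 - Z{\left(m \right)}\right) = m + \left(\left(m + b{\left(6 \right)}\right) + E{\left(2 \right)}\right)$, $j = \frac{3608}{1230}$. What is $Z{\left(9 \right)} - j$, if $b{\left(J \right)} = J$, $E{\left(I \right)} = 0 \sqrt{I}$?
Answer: $\frac{7}{5} \approx 1.4$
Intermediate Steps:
$E{\left(I \right)} = 0$
$j = \frac{44}{15}$ ($j = 3608 \cdot \frac{1}{1230} = \frac{44}{15} \approx 2.9333$)
$Z{\left(m \right)} = \frac{19}{3} - \frac{2 m}{9}$ ($Z{\left(m \right)} = 7 - \frac{m + \left(\left(m + 6\right) + 0\right)}{9} = 7 - \frac{m + \left(\left(6 + m\right) + 0\right)}{9} = 7 - \frac{m + \left(6 + m\right)}{9} = 7 - \frac{6 + 2 m}{9} = 7 - \left(\frac{2}{3} + \frac{2 m}{9}\right) = \frac{19}{3} - \frac{2 m}{9}$)
$Z{\left(9 \right)} - j = \left(\frac{19}{3} - 2\right) - \frac{44}{15} = \frac{13}{3} - \frac{44}{15} = \frac{7}{5}$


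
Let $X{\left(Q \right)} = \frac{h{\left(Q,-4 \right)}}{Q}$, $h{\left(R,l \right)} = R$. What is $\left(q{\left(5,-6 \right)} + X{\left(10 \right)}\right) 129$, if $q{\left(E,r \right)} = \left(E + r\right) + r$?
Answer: $-774$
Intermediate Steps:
$q{\left(E,r \right)} = E + 2 r$
$X{\left(Q \right)} = 1$ ($X{\left(Q \right)} = \frac{Q}{Q} = 1$)
$\left(q{\left(5,-6 \right)} + X{\left(10 \right)}\right) 129 = \left(\left(5 + 2 \left(-6\right)\right) + 1\right) 129 = \left(\left(5 - 12\right) + 1\right) 129 = \left(-7 + 1\right) 129 = \left(-6\right) 129 = -774$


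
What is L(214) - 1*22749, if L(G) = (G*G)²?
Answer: 2097250867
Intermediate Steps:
L(G) = G⁴ (L(G) = (G²)² = G⁴)
L(214) - 1*22749 = 214⁴ - 1*22749 = 2097273616 - 22749 = 2097250867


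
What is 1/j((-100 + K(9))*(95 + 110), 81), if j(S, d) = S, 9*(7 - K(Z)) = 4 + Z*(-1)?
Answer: -9/170560 ≈ -5.2767e-5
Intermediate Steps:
K(Z) = 59/9 + Z/9 (K(Z) = 7 - (4 + Z*(-1))/9 = 7 - (4 - Z)/9 = 7 + (-4/9 + Z/9) = 59/9 + Z/9)
1/j((-100 + K(9))*(95 + 110), 81) = 1/((-100 + (59/9 + (⅑)*9))*(95 + 110)) = 1/((-100 + (59/9 + 1))*205) = 1/((-100 + 68/9)*205) = 1/(-832/9*205) = 1/(-170560/9) = -9/170560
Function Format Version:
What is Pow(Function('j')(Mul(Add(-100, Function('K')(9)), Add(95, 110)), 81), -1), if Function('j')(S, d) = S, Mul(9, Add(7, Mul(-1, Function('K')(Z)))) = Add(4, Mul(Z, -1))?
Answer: Rational(-9, 170560) ≈ -5.2767e-5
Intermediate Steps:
Function('K')(Z) = Add(Rational(59, 9), Mul(Rational(1, 9), Z)) (Function('K')(Z) = Add(7, Mul(Rational(-1, 9), Add(4, Mul(Z, -1)))) = Add(7, Mul(Rational(-1, 9), Add(4, Mul(-1, Z)))) = Add(7, Add(Rational(-4, 9), Mul(Rational(1, 9), Z))) = Add(Rational(59, 9), Mul(Rational(1, 9), Z)))
Pow(Function('j')(Mul(Add(-100, Function('K')(9)), Add(95, 110)), 81), -1) = Pow(Mul(Add(-100, Add(Rational(59, 9), Mul(Rational(1, 9), 9))), Add(95, 110)), -1) = Pow(Mul(Add(-100, Add(Rational(59, 9), 1)), 205), -1) = Pow(Mul(Add(-100, Rational(68, 9)), 205), -1) = Pow(Mul(Rational(-832, 9), 205), -1) = Pow(Rational(-170560, 9), -1) = Rational(-9, 170560)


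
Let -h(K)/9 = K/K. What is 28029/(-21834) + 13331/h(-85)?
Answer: -32369035/21834 ≈ -1482.5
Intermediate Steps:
h(K) = -9 (h(K) = -9*K/K = -9*1 = -9)
28029/(-21834) + 13331/h(-85) = 28029/(-21834) + 13331/(-9) = 28029*(-1/21834) + 13331*(-⅑) = -9343/7278 - 13331/9 = -32369035/21834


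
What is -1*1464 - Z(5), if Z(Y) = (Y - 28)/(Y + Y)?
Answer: -14617/10 ≈ -1461.7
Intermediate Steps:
Z(Y) = (-28 + Y)/(2*Y) (Z(Y) = (-28 + Y)/((2*Y)) = (-28 + Y)*(1/(2*Y)) = (-28 + Y)/(2*Y))
-1*1464 - Z(5) = -1*1464 - (-28 + 5)/(2*5) = -1464 - (-23)/(2*5) = -1464 - 1*(-23/10) = -1464 + 23/10 = -14617/10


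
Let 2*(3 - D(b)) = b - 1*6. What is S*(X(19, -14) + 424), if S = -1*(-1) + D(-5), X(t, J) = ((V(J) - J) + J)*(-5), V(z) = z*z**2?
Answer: 134368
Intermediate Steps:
D(b) = 6 - b/2 (D(b) = 3 - (b - 1*6)/2 = 3 - (b - 6)/2 = 3 - (-6 + b)/2 = 3 + (3 - b/2) = 6 - b/2)
V(z) = z**3
X(t, J) = -5*J**3 (X(t, J) = ((J**3 - J) + J)*(-5) = J**3*(-5) = -5*J**3)
S = 19/2 (S = -1*(-1) + (6 - 1/2*(-5)) = 1 + (6 + 5/2) = 1 + 17/2 = 19/2 ≈ 9.5000)
S*(X(19, -14) + 424) = 19*(-5*(-14)**3 + 424)/2 = 19*(-5*(-2744) + 424)/2 = 19*(13720 + 424)/2 = (19/2)*14144 = 134368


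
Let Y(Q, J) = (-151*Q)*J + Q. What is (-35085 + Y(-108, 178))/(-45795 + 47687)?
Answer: 2867631/1892 ≈ 1515.7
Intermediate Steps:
Y(Q, J) = Q - 151*J*Q (Y(Q, J) = -151*J*Q + Q = Q - 151*J*Q)
(-35085 + Y(-108, 178))/(-45795 + 47687) = (-35085 - 108*(1 - 151*178))/(-45795 + 47687) = (-35085 - 108*(1 - 26878))/1892 = (-35085 - 108*(-26877))*(1/1892) = (-35085 + 2902716)*(1/1892) = 2867631*(1/1892) = 2867631/1892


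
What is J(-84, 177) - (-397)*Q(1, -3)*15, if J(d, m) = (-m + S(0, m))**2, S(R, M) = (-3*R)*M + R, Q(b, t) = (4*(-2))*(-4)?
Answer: 221889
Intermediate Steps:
Q(b, t) = 32 (Q(b, t) = -8*(-4) = 32)
S(R, M) = R - 3*M*R (S(R, M) = -3*M*R + R = R - 3*M*R)
J(d, m) = m**2 (J(d, m) = (-m + 0*(1 - 3*m))**2 = (-m + 0)**2 = (-m)**2 = m**2)
J(-84, 177) - (-397)*Q(1, -3)*15 = 177**2 - (-397)*32*15 = 31329 - (-397)*480 = 31329 - 1*(-190560) = 31329 + 190560 = 221889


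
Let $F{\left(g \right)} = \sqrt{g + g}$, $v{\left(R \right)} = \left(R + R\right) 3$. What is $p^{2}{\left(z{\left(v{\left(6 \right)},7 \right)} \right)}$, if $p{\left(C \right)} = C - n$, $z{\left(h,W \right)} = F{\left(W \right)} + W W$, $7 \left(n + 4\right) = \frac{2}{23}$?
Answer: $\frac{73140855}{25921} + \frac{17062 \sqrt{14}}{161} \approx 3218.2$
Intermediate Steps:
$v{\left(R \right)} = 6 R$ ($v{\left(R \right)} = 2 R 3 = 6 R$)
$F{\left(g \right)} = \sqrt{2} \sqrt{g}$ ($F{\left(g \right)} = \sqrt{2 g} = \sqrt{2} \sqrt{g}$)
$n = - \frac{642}{161}$ ($n = -4 + \frac{2 \cdot \frac{1}{23}}{7} = -4 + \frac{1}{7} \cdot \frac{2}{23} = -4 + \frac{2}{161} = - \frac{642}{161} \approx -3.9876$)
$z{\left(h,W \right)} = W^{2} + \sqrt{2} \sqrt{W}$ ($z{\left(h,W \right)} = \sqrt{2} \sqrt{W} + W W = \sqrt{2} \sqrt{W} + W^{2} = W^{2} + \sqrt{2} \sqrt{W}$)
$p{\left(C \right)} = \frac{642}{161} + C$ ($p{\left(C \right)} = C - - \frac{642}{161} = C + \frac{642}{161} = \frac{642}{161} + C$)
$p^{2}{\left(z{\left(v{\left(6 \right)},7 \right)} \right)} = \left(\frac{642}{161} + \left(7^{2} + \sqrt{2} \sqrt{7}\right)\right)^{2} = \left(\frac{642}{161} + \left(49 + \sqrt{14}\right)\right)^{2} = \left(\frac{8531}{161} + \sqrt{14}\right)^{2}$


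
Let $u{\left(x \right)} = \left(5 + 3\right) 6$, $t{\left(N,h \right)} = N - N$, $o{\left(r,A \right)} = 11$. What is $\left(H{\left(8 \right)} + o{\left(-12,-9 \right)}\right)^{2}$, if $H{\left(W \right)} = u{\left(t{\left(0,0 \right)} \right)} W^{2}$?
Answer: $9504889$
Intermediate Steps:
$t{\left(N,h \right)} = 0$
$u{\left(x \right)} = 48$ ($u{\left(x \right)} = 8 \cdot 6 = 48$)
$H{\left(W \right)} = 48 W^{2}$
$\left(H{\left(8 \right)} + o{\left(-12,-9 \right)}\right)^{2} = \left(48 \cdot 8^{2} + 11\right)^{2} = \left(48 \cdot 64 + 11\right)^{2} = \left(3072 + 11\right)^{2} = 3083^{2} = 9504889$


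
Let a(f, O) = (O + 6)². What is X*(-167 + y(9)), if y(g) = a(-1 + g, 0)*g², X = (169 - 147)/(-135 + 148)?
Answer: 60478/13 ≈ 4652.2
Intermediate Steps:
X = 22/13 ≈ 1.6923
a(f, O) = (6 + O)²
y(g) = 36*g² (y(g) = (6 + 0)²*g² = 6²*g² = 36*g²)
X*(-167 + y(9)) = 22*(-167 + 36*9²)/13 = 22*(-167 + 36*81)/13 = 22*(-167 + 2916)/13 = (22/13)*2749 = 60478/13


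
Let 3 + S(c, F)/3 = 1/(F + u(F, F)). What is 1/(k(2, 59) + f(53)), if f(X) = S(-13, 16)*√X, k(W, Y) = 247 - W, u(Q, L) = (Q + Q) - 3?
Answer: 55125/12553957 + 2010*√53/12553957 ≈ 0.0055567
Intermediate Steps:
u(Q, L) = -3 + 2*Q (u(Q, L) = 2*Q - 3 = -3 + 2*Q)
S(c, F) = -9 + 3/(-3 + 3*F) (S(c, F) = -9 + 3/(F + (-3 + 2*F)) = -9 + 3/(-3 + 3*F))
f(X) = -134*√X/15 (f(X) = ((10 - 9*16)/(-1 + 16))*√X = ((10 - 144)/15)*√X = ((1/15)*(-134))*√X = -134*√X/15)
1/(k(2, 59) + f(53)) = 1/((247 - 1*2) - 134*√53/15) = 1/((247 - 2) - 134*√53/15) = 1/(245 - 134*√53/15)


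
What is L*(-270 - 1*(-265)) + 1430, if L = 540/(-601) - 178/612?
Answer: 264079225/183906 ≈ 1435.9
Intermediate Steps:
L = -218729/183906 (L = 540*(-1/601) - 178*1/612 = -540/601 - 89/306 = -218729/183906 ≈ -1.1894)
L*(-270 - 1*(-265)) + 1430 = -218729*(-270 - 1*(-265))/183906 + 1430 = -218729*(-270 + 265)/183906 + 1430 = -218729/183906*(-5) + 1430 = 1093645/183906 + 1430 = 264079225/183906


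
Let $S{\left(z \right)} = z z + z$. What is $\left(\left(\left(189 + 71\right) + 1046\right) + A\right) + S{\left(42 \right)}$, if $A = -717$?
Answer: $2395$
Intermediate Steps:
$S{\left(z \right)} = z + z^{2}$ ($S{\left(z \right)} = z^{2} + z = z + z^{2}$)
$\left(\left(\left(189 + 71\right) + 1046\right) + A\right) + S{\left(42 \right)} = \left(\left(\left(189 + 71\right) + 1046\right) - 717\right) + 42 \left(1 + 42\right) = \left(\left(260 + 1046\right) - 717\right) + 42 \cdot 43 = \left(1306 - 717\right) + 1806 = 589 + 1806 = 2395$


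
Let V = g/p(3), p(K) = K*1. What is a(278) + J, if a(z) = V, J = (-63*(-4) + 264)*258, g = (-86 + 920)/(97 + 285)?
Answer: 25427587/191 ≈ 1.3313e+5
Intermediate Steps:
g = 417/191 (g = 834/382 = 834*(1/382) = 417/191 ≈ 2.1832)
J = 133128 (J = (252 + 264)*258 = 516*258 = 133128)
p(K) = K
V = 139/191 (V = (417/191)/3 = (417/191)*(⅓) = 139/191 ≈ 0.72775)
a(z) = 139/191
a(278) + J = 139/191 + 133128 = 25427587/191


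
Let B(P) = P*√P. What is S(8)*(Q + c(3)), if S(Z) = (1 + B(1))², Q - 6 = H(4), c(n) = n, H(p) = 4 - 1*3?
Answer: 40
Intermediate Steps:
H(p) = 1 (H(p) = 4 - 3 = 1)
Q = 7 (Q = 6 + 1 = 7)
B(P) = P^(3/2)
S(Z) = 4 (S(Z) = (1 + 1^(3/2))² = (1 + 1)² = 2² = 4)
S(8)*(Q + c(3)) = 4*(7 + 3) = 4*10 = 40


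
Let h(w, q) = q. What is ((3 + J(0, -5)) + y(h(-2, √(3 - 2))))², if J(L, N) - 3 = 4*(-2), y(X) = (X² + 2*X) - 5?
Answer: 16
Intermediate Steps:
y(X) = -5 + X² + 2*X
J(L, N) = -5 (J(L, N) = 3 + 4*(-2) = 3 - 8 = -5)
((3 + J(0, -5)) + y(h(-2, √(3 - 2))))² = ((3 - 5) + (-5 + (√(3 - 2))² + 2*√(3 - 2)))² = (-2 + (-5 + (√1)² + 2*√1))² = (-2 + (-5 + 1² + 2*1))² = (-2 + (-5 + 1 + 2))² = (-2 - 2)² = (-4)² = 16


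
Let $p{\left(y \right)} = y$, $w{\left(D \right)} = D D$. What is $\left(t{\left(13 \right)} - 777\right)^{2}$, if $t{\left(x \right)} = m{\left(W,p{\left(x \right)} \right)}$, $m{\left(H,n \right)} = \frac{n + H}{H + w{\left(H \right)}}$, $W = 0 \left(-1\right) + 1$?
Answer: $592900$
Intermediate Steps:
$w{\left(D \right)} = D^{2}$
$W = 1$ ($W = 0 + 1 = 1$)
$m{\left(H,n \right)} = \frac{H + n}{H + H^{2}}$ ($m{\left(H,n \right)} = \frac{n + H}{H + H^{2}} = \frac{H + n}{H + H^{2}}$)
$t{\left(x \right)} = \frac{1}{2} + \frac{x}{2}$ ($t{\left(x \right)} = \frac{1 + x}{1 \left(1 + 1\right)} = 1 \cdot \frac{1}{2} \left(1 + x\right) = \frac{1}{2} + \frac{x}{2}$)
$\left(t{\left(13 \right)} - 777\right)^{2} = \left(\left(\frac{1}{2} + \frac{1}{2} \cdot 13\right) - 777\right)^{2} = \left(\left(\frac{1}{2} + \frac{13}{2}\right) - 777\right)^{2} = \left(7 - 777\right)^{2} = \left(-770\right)^{2} = 592900$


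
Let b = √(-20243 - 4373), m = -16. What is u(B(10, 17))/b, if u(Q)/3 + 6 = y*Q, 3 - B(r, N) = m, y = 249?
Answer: -14175*I*√6154/12308 ≈ -90.347*I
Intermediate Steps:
B(r, N) = 19 (B(r, N) = 3 - 1*(-16) = 3 + 16 = 19)
b = 2*I*√6154 (b = √(-24616) = 2*I*√6154 ≈ 156.89*I)
u(Q) = -18 + 747*Q (u(Q) = -18 + 3*(249*Q) = -18 + 747*Q)
u(B(10, 17))/b = (-18 + 747*19)/((2*I*√6154)) = (-18 + 14193)*(-I*√6154/12308) = 14175*(-I*√6154/12308) = -14175*I*√6154/12308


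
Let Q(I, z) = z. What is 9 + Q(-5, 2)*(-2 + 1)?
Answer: 7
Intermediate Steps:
9 + Q(-5, 2)*(-2 + 1) = 9 + 2*(-2 + 1) = 9 + 2*(-1) = 9 - 2 = 7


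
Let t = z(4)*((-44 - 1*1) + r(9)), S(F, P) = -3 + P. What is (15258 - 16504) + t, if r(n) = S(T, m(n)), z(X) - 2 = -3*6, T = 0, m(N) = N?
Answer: -622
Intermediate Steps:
z(X) = -16 (z(X) = 2 - 3*6 = 2 - 18 = -16)
r(n) = -3 + n
t = 624 (t = -16*((-44 - 1*1) + (-3 + 9)) = -16*((-44 - 1) + 6) = -16*(-45 + 6) = -16*(-39) = 624)
(15258 - 16504) + t = (15258 - 16504) + 624 = -1246 + 624 = -622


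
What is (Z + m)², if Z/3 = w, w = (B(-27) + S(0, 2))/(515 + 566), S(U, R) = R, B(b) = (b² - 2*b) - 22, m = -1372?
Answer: 2192895990649/1168561 ≈ 1.8766e+6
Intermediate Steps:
B(b) = -22 + b² - 2*b
w = 763/1081 (w = ((-22 + (-27)² - 2*(-27)) + 2)/(515 + 566) = ((-22 + 729 + 54) + 2)/1081 = (761 + 2)*(1/1081) = 763*(1/1081) = 763/1081 ≈ 0.70583)
Z = 2289/1081 (Z = 3*(763/1081) = 2289/1081 ≈ 2.1175)
(Z + m)² = (2289/1081 - 1372)² = (-1480843/1081)² = 2192895990649/1168561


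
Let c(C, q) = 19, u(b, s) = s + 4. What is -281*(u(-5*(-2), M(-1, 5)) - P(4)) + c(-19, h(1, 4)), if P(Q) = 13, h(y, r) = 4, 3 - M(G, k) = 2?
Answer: 2267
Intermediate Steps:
M(G, k) = 1 (M(G, k) = 3 - 1*2 = 3 - 2 = 1)
u(b, s) = 4 + s
-281*(u(-5*(-2), M(-1, 5)) - P(4)) + c(-19, h(1, 4)) = -281*((4 + 1) - 1*13) + 19 = -281*(5 - 13) + 19 = -281*(-8) + 19 = 2248 + 19 = 2267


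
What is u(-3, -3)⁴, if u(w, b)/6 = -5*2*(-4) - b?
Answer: 4430766096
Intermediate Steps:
u(w, b) = 240 - 6*b (u(w, b) = 6*(-5*2*(-4) - b) = 6*(-10*(-4) - b) = 6*(40 - b) = 240 - 6*b)
u(-3, -3)⁴ = (240 - 6*(-3))⁴ = (240 + 18)⁴ = 258⁴ = 4430766096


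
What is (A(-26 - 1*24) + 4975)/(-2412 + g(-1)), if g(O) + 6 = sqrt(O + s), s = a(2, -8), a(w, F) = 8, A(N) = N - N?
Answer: -12029550/5846717 - 4975*sqrt(7)/5846717 ≈ -2.0597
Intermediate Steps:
A(N) = 0
s = 8
g(O) = -6 + sqrt(8 + O) (g(O) = -6 + sqrt(O + 8) = -6 + sqrt(8 + O))
(A(-26 - 1*24) + 4975)/(-2412 + g(-1)) = (0 + 4975)/(-2412 + (-6 + sqrt(8 - 1))) = 4975/(-2412 + (-6 + sqrt(7))) = 4975/(-2418 + sqrt(7))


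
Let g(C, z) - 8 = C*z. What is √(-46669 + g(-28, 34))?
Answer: I*√47613 ≈ 218.2*I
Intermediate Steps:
g(C, z) = 8 + C*z
√(-46669 + g(-28, 34)) = √(-46669 + (8 - 28*34)) = √(-46669 + (8 - 952)) = √(-46669 - 944) = √(-47613) = I*√47613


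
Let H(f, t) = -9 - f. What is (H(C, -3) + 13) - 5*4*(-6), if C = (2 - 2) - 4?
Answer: 128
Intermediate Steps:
C = -4 (C = 0 - 4 = -4)
(H(C, -3) + 13) - 5*4*(-6) = ((-9 - 1*(-4)) + 13) - 5*4*(-6) = ((-9 + 4) + 13) - 20*(-6) = (-5 + 13) + 120 = 8 + 120 = 128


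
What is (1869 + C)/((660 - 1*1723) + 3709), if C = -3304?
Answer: -205/378 ≈ -0.54233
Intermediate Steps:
(1869 + C)/((660 - 1*1723) + 3709) = (1869 - 3304)/((660 - 1*1723) + 3709) = -1435/((660 - 1723) + 3709) = -1435/(-1063 + 3709) = -1435/2646 = -1435*1/2646 = -205/378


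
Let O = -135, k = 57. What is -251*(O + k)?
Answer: 19578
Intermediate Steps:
-251*(O + k) = -251*(-135 + 57) = -251*(-78) = 19578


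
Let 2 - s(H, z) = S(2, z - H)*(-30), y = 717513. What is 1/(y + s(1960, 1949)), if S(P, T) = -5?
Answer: 1/717365 ≈ 1.3940e-6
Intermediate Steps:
s(H, z) = -148 (s(H, z) = 2 - (-5)*(-30) = 2 - 1*150 = 2 - 150 = -148)
1/(y + s(1960, 1949)) = 1/(717513 - 148) = 1/717365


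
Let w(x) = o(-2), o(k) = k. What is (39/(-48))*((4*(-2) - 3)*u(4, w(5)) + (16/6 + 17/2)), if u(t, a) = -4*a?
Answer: 5993/96 ≈ 62.427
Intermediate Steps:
w(x) = -2
(39/(-48))*((4*(-2) - 3)*u(4, w(5)) + (16/6 + 17/2)) = (39/(-48))*((4*(-2) - 3)*(-4*(-2)) + (16/6 + 17/2)) = (39*(-1/48))*((-8 - 3)*8 + (16*(⅙) + 17*(½))) = -13*(-11*8 + (8/3 + 17/2))/16 = -13*(-88 + 67/6)/16 = -13/16*(-461/6) = 5993/96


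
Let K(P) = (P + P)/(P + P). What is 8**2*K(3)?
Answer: 64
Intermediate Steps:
K(P) = 1 (K(P) = (2*P)/((2*P)) = (2*P)*(1/(2*P)) = 1)
8**2*K(3) = 8**2*1 = 64*1 = 64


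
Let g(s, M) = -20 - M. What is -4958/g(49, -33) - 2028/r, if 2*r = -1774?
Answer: -4371382/11531 ≈ -379.10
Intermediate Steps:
r = -887 (r = (1/2)*(-1774) = -887)
-4958/g(49, -33) - 2028/r = -4958/(-20 - 1*(-33)) - 2028/(-887) = -4958/(-20 + 33) - 2028*(-1/887) = -4958/13 + 2028/887 = -4371382/11531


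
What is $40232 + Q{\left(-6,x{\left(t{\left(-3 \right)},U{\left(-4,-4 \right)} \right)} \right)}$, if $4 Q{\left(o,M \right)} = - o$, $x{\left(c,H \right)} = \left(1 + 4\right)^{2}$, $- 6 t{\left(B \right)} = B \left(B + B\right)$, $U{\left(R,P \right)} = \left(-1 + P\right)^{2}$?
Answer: $\frac{80467}{2} \approx 40234.0$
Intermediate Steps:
$t{\left(B \right)} = - \frac{B^{2}}{3}$ ($t{\left(B \right)} = - \frac{B \left(B + B\right)}{6} = - \frac{B 2 B}{6} = - \frac{2 B^{2}}{6} = - \frac{B^{2}}{3}$)
$x{\left(c,H \right)} = 25$ ($x{\left(c,H \right)} = 5^{2} = 25$)
$Q{\left(o,M \right)} = - \frac{o}{4}$ ($Q{\left(o,M \right)} = \frac{\left(-1\right) o}{4} = - \frac{o}{4}$)
$40232 + Q{\left(-6,x{\left(t{\left(-3 \right)},U{\left(-4,-4 \right)} \right)} \right)} = 40232 - - \frac{3}{2} = 40232 + \frac{3}{2} = \frac{80467}{2}$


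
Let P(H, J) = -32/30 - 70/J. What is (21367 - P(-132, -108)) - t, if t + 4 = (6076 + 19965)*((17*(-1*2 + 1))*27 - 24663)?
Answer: 176640310823/270 ≈ 6.5422e+8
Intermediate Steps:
P(H, J) = -16/15 - 70/J (P(H, J) = -32*1/30 - 70/J = -16/15 - 70/J)
t = -654202006 (t = -4 + (6076 + 19965)*((17*(-1*2 + 1))*27 - 24663) = -4 + 26041*((17*(-2 + 1))*27 - 24663) = -4 + 26041*((17*(-1))*27 - 24663) = -4 + 26041*(-17*27 - 24663) = -4 + 26041*(-459 - 24663) = -4 + 26041*(-25122) = -4 - 654202002 = -654202006)
(21367 - P(-132, -108)) - t = (21367 - (-16/15 - 70/(-108))) - 1*(-654202006) = (21367 - (-16/15 - 70*(-1/108))) + 654202006 = (21367 - (-16/15 + 35/54)) + 654202006 = (21367 - 1*(-113/270)) + 654202006 = (21367 + 113/270) + 654202006 = 5769203/270 + 654202006 = 176640310823/270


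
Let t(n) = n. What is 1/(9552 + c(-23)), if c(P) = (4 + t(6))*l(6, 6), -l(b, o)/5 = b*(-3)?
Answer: 1/10452 ≈ 9.5675e-5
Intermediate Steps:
l(b, o) = 15*b (l(b, o) = -5*b*(-3) = -(-15)*b = 15*b)
c(P) = 900 (c(P) = (4 + 6)*(15*6) = 10*90 = 900)
1/(9552 + c(-23)) = 1/(9552 + 900) = 1/10452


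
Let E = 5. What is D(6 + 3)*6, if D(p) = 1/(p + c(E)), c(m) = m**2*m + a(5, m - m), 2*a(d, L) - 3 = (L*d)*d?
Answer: 12/271 ≈ 0.044280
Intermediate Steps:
a(d, L) = 3/2 + L*d**2/2 (a(d, L) = 3/2 + ((L*d)*d)/2 = 3/2 + (L*d**2)/2 = 3/2 + L*d**2/2)
c(m) = 3/2 + m**3 (c(m) = m**2*m + (3/2 + (1/2)*(m - m)*5**2) = m**3 + (3/2 + (1/2)*0*25) = m**3 + (3/2 + 0) = m**3 + 3/2 = 3/2 + m**3)
D(p) = 1/(253/2 + p) (D(p) = 1/(p + (3/2 + 5**3)) = 1/(p + (3/2 + 125)) = 1/(p + 253/2) = 1/(253/2 + p))
D(6 + 3)*6 = (2/(253 + 2*(6 + 3)))*6 = (2/(253 + 2*9))*6 = (2/(253 + 18))*6 = (2/271)*6 = 12/271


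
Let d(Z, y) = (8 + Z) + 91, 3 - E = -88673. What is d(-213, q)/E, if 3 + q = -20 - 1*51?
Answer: -57/44338 ≈ -0.0012856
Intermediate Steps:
E = 88676 (E = 3 - 1*(-88673) = 3 + 88673 = 88676)
q = -74 (q = -3 + (-20 - 1*51) = -3 + (-20 - 51) = -3 - 71 = -74)
d(Z, y) = 99 + Z
d(-213, q)/E = (99 - 213)/88676 = -114*1/88676 = -57/44338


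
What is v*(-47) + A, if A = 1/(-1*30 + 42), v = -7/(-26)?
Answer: -1961/156 ≈ -12.571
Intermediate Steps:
v = 7/26 (v = -7*(-1/26) = 7/26 ≈ 0.26923)
A = 1/12 (A = 1/(-30 + 42) = 1/12 ≈ 0.083333)
v*(-47) + A = (7/26)*(-47) + 1/12 = -329/26 + 1/12 = -1961/156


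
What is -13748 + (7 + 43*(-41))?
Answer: -15504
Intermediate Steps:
-13748 + (7 + 43*(-41)) = -13748 + (7 - 1763) = -13748 - 1756 = -15504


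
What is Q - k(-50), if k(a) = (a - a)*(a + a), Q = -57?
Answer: -57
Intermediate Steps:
k(a) = 0 (k(a) = 0*(2*a) = 0)
Q - k(-50) = -57 - 1*0 = -57 + 0 = -57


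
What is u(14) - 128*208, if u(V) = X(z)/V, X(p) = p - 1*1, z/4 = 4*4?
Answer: -53239/2 ≈ -26620.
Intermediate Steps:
z = 64 (z = 4*(4*4) = 4*16 = 64)
X(p) = -1 + p (X(p) = p - 1 = -1 + p)
u(V) = 63/V (u(V) = (-1 + 64)/V = 63/V)
u(14) - 128*208 = 63/14 - 128*208 = 63*(1/14) - 26624 = 9/2 - 26624 = -53239/2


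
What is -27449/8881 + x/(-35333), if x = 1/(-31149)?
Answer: -30210029490152/9774318626577 ≈ -3.0908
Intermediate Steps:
x = -1/31149 ≈ -3.2104e-5
-27449/8881 + x/(-35333) = -27449/8881 - 1/31149/(-35333) = -27449*1/8881 - 1/31149*(-1/35333) = -27449/8881 + 1/1100587617 = -30210029490152/9774318626577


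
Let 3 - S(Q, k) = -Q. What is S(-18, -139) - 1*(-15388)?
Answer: 15373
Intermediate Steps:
S(Q, k) = 3 + Q (S(Q, k) = 3 - (-1)*Q = 3 + Q)
S(-18, -139) - 1*(-15388) = (3 - 18) - 1*(-15388) = -15 + 15388 = 15373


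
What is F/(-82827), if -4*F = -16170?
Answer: -2695/55218 ≈ -0.048807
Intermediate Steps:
F = 8085/2 (F = -¼*(-16170) = 8085/2 ≈ 4042.5)
F/(-82827) = (8085/2)/(-82827) = (8085/2)*(-1/82827) = -2695/55218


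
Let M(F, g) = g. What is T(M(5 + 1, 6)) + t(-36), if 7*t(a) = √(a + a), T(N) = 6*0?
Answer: 6*I*√2/7 ≈ 1.2122*I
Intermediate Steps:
T(N) = 0
t(a) = √2*√a/7 (t(a) = √(a + a)/7 = √(2*a)/7 = (√2*√a)/7 = √2*√a/7)
T(M(5 + 1, 6)) + t(-36) = 0 + √2*√(-36)/7 = 0 + √2*(6*I)/7 = 0 + 6*I*√2/7 = 6*I*√2/7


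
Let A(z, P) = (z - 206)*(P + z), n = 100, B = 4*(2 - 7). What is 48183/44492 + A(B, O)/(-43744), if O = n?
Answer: 91004141/60820564 ≈ 1.4963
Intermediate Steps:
B = -20 (B = 4*(-5) = -20)
O = 100
A(z, P) = (-206 + z)*(P + z)
48183/44492 + A(B, O)/(-43744) = 48183/44492 + ((-20)² - 206*100 - 206*(-20) + 100*(-20))/(-43744) = 48183*(1/44492) + (400 - 20600 + 4120 - 2000)*(-1/43744) = 48183/44492 - 18080*(-1/43744) = 48183/44492 + 565/1367 = 91004141/60820564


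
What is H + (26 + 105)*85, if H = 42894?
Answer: 54029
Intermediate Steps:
H + (26 + 105)*85 = 42894 + (26 + 105)*85 = 42894 + 131*85 = 42894 + 11135 = 54029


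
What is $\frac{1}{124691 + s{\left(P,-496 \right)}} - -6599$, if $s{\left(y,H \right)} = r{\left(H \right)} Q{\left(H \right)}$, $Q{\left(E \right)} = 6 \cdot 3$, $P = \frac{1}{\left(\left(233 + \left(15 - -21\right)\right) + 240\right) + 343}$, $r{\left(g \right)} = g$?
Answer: $\frac{763920038}{115763} \approx 6599.0$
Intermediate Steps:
$P = \frac{1}{852}$ ($P = \frac{1}{\left(\left(233 + \left(15 + 21\right)\right) + 240\right) + 343} = \frac{1}{\left(\left(233 + 36\right) + 240\right) + 343} = \frac{1}{\left(269 + 240\right) + 343} = \frac{1}{509 + 343} = \frac{1}{852} \approx 0.0011737$)
$Q{\left(E \right)} = 18$
$s{\left(y,H \right)} = 18 H$ ($s{\left(y,H \right)} = H 18 = 18 H$)
$\frac{1}{124691 + s{\left(P,-496 \right)}} - -6599 = \frac{1}{124691 + 18 \left(-496\right)} - -6599 = \frac{1}{124691 - 8928} + 6599 = \frac{1}{115763} + 6599 = \frac{763920038}{115763}$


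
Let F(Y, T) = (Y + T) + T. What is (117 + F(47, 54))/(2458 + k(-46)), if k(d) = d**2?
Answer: 136/2287 ≈ 0.059467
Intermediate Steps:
F(Y, T) = Y + 2*T (F(Y, T) = (T + Y) + T = Y + 2*T)
(117 + F(47, 54))/(2458 + k(-46)) = (117 + (47 + 2*54))/(2458 + (-46)**2) = (117 + (47 + 108))/(2458 + 2116) = (117 + 155)/4574 = 272*(1/4574) = 136/2287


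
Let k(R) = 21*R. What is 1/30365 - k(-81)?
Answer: 51650866/30365 ≈ 1701.0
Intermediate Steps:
1/30365 - k(-81) = 1/30365 - 21*(-81) = 1/30365 - 1*(-1701) = 1/30365 + 1701 = 51650866/30365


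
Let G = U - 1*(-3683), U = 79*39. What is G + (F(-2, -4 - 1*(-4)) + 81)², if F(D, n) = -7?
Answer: 12240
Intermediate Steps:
U = 3081
G = 6764 (G = 3081 - 1*(-3683) = 3081 + 3683 = 6764)
G + (F(-2, -4 - 1*(-4)) + 81)² = 6764 + (-7 + 81)² = 6764 + 74² = 6764 + 5476 = 12240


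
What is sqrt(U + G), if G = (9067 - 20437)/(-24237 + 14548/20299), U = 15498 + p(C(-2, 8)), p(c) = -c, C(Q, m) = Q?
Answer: sqrt(150067332291535609238)/98394463 ≈ 124.50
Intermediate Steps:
U = 15500 (U = 15498 - 1*(-2) = 15498 + 2 = 15500)
G = 46159926/98394463 (G = -11370/(-24237 + 14548*(1/20299)) = -11370/(-24237 + 14548/20299) = -11370/(-491972315/20299) = -11370*(-20299/491972315) = 46159926/98394463 ≈ 0.46913)
sqrt(U + G) = sqrt(15500 + 46159926/98394463) = sqrt(1525160336426/98394463) = sqrt(150067332291535609238)/98394463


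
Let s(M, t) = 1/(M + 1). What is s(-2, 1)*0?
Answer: 0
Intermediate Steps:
s(M, t) = 1/(1 + M)
s(-2, 1)*0 = 0/(1 - 2) = 0/(-1) = -1*0 = 0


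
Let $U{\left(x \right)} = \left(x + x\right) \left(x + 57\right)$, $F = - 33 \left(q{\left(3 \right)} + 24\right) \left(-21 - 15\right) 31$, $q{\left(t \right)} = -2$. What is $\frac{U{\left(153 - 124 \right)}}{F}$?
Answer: $\frac{1247}{202554} \approx 0.0061564$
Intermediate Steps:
$F = 810216$ ($F = - 33 \left(-2 + 24\right) \left(-21 - 15\right) 31 = - 33 \cdot 22 \left(-36\right) 31 = \left(-33\right) \left(-792\right) 31 = 26136 \cdot 31 = 810216$)
$U{\left(x \right)} = 2 x \left(57 + x\right)$
$\frac{U{\left(153 - 124 \right)}}{F} = \frac{2 \left(153 - 124\right) \left(57 + \left(153 - 124\right)\right)}{810216} = 2 \cdot 29 \left(57 + 29\right) \frac{1}{810216} = 2 \cdot 29 \cdot 86 \cdot \frac{1}{810216} = 4988 \cdot \frac{1}{810216} = \frac{1247}{202554}$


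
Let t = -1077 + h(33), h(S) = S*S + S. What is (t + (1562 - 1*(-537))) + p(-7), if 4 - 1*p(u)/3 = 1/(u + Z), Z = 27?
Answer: 43117/20 ≈ 2155.9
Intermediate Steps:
h(S) = S + S² (h(S) = S² + S = S + S²)
t = 45 (t = -1077 + 33*(1 + 33) = -1077 + 33*34 = -1077 + 1122 = 45)
p(u) = 12 - 3/(27 + u) (p(u) = 12 - 3/(u + 27) = 12 - 3/(27 + u))
(t + (1562 - 1*(-537))) + p(-7) = (45 + (1562 - 1*(-537))) + 3*(107 + 4*(-7))/(27 - 7) = (45 + (1562 + 537)) + 3*(107 - 28)/20 = (45 + 2099) + 3*(1/20)*79 = 2144 + 237/20 = 43117/20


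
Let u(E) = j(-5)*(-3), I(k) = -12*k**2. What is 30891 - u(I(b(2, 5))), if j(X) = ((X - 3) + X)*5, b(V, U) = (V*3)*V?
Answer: 30696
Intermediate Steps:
b(V, U) = 3*V**2 (b(V, U) = (3*V)*V = 3*V**2)
j(X) = -15 + 10*X (j(X) = ((-3 + X) + X)*5 = (-3 + 2*X)*5 = -15 + 10*X)
u(E) = 195 (u(E) = (-15 + 10*(-5))*(-3) = (-15 - 50)*(-3) = -65*(-3) = 195)
30891 - u(I(b(2, 5))) = 30891 - 1*195 = 30891 - 195 = 30696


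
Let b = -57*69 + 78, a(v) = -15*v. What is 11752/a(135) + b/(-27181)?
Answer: -311624737/55041525 ≈ -5.6616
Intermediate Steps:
b = -3855 (b = -3933 + 78 = -3855)
11752/a(135) + b/(-27181) = 11752/((-15*135)) - 3855/(-27181) = 11752/(-2025) - 3855*(-1/27181) = 11752*(-1/2025) + 3855/27181 = -11752/2025 + 3855/27181 = -311624737/55041525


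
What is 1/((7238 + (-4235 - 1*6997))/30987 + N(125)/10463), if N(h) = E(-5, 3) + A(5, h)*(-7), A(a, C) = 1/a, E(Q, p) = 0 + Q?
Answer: -1621084905/209937694 ≈ -7.7217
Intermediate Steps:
E(Q, p) = Q
N(h) = -32/5 (N(h) = -5 - 7/5 = -32/5)
1/((7238 + (-4235 - 1*6997))/30987 + N(125)/10463) = 1/((7238 + (-4235 - 1*6997))/30987 - 32/5/10463) = 1/((7238 + (-4235 - 6997))*(1/30987) - 32/5*1/10463) = 1/((7238 - 11232)*(1/30987) - 32/52315) = 1/(-3994*1/30987 - 32/52315) = 1/(-3994/30987 - 32/52315) = 1/(-209937694/1621084905) = -1621084905/209937694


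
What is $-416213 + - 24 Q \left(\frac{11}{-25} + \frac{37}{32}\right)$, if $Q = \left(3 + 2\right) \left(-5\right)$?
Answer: $- \frac{1663133}{4} \approx -4.1578 \cdot 10^{5}$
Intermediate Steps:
$Q = -25$ ($Q = 5 \left(-5\right) = -25$)
$-416213 + - 24 Q \left(\frac{11}{-25} + \frac{37}{32}\right) = -416213 + \left(-24\right) \left(-25\right) \left(\frac{11}{-25} + \frac{37}{32}\right) = -416213 + 600 \left(11 \left(- \frac{1}{25}\right) + 37 \cdot \frac{1}{32}\right) = -416213 + 600 \left(- \frac{11}{25} + \frac{37}{32}\right) = -416213 + 600 \cdot \frac{573}{800} = -416213 + \frac{1719}{4} = - \frac{1663133}{4}$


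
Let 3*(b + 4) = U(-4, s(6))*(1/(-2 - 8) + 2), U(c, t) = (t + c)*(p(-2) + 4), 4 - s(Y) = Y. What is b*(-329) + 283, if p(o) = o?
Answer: 20497/5 ≈ 4099.4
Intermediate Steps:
s(Y) = 4 - Y
U(c, t) = 2*c + 2*t (U(c, t) = (t + c)*(-2 + 4) = (c + t)*2 = 2*c + 2*t)
b = -58/5 (b = -4 + ((2*(-4) + 2*(4 - 1*6))*(1/(-2 - 8) + 2))/3 = -4 + ((-8 + 2*(4 - 6))*(1/(-10) + 2))/3 = -4 + ((-8 + 2*(-2))*(-⅒ + 2))/3 = -4 + ((-8 - 4)*(19/10))/3 = -4 + (-12*19/10)/3 = -4 + (⅓)*(-114/5) = -4 - 38/5 = -58/5 ≈ -11.600)
b*(-329) + 283 = -58/5*(-329) + 283 = 19082/5 + 283 = 20497/5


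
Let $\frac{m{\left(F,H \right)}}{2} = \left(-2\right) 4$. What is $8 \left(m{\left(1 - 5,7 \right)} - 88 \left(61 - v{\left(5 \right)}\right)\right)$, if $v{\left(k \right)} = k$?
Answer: $-39552$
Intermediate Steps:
$m{\left(F,H \right)} = -16$ ($m{\left(F,H \right)} = 2 \left(\left(-2\right) 4\right) = 2 \left(-8\right) = -16$)
$8 \left(m{\left(1 - 5,7 \right)} - 88 \left(61 - v{\left(5 \right)}\right)\right) = 8 \left(-16 - 88 \left(61 - 5\right)\right) = 8 \left(-16 - 4928\right) = 8 \left(-4944\right) = -39552$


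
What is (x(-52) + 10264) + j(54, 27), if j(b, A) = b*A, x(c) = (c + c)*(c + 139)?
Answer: 2674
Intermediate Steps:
x(c) = 2*c*(139 + c) (x(c) = (2*c)*(139 + c) = 2*c*(139 + c))
j(b, A) = A*b
(x(-52) + 10264) + j(54, 27) = (2*(-52)*(139 - 52) + 10264) + 27*54 = (2*(-52)*87 + 10264) + 1458 = (-9048 + 10264) + 1458 = 1216 + 1458 = 2674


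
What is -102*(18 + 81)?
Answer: -10098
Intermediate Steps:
-102*(18 + 81) = -102*99 = -10098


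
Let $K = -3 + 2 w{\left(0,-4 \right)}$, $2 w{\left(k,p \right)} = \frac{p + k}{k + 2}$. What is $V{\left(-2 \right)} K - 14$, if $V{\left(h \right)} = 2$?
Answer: $-24$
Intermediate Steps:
$w{\left(k,p \right)} = \frac{k + p}{2 \left(2 + k\right)}$ ($w{\left(k,p \right)} = \frac{\left(p + k\right) \frac{1}{k + 2}}{2} = \frac{\left(k + p\right) \frac{1}{2 + k}}{2} = \frac{\frac{1}{2 + k} \left(k + p\right)}{2} = \frac{k + p}{2 \left(2 + k\right)}$)
$K = -5$ ($K = -3 + 2 \frac{0 - 4}{2 \left(2 + 0\right)} = -3 + 2 \cdot \frac{1}{2} \cdot \frac{1}{2} \left(-4\right) = -3 + 2 \left(-1\right) = -3 - 2 = -5$)
$V{\left(-2 \right)} K - 14 = 2 \left(-5\right) - 14 = -10 - 14 = -24$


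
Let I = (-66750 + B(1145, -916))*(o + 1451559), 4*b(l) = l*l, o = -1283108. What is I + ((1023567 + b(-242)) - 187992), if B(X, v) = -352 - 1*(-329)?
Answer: -11247128407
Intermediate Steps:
B(X, v) = -23 (B(X, v) = -352 + 329 = -23)
b(l) = l²/4 (b(l) = (l*l)/4 = l²/4)
I = -11247978623 (I = (-66750 - 23)*(-1283108 + 1451559) = -66773*168451 = -11247978623)
I + ((1023567 + b(-242)) - 187992) = -11247978623 + ((1023567 + (¼)*(-242)²) - 187992) = -11247978623 + ((1023567 + (¼)*58564) - 187992) = -11247978623 + ((1023567 + 14641) - 187992) = -11247978623 + (1038208 - 187992) = -11247978623 + 850216 = -11247128407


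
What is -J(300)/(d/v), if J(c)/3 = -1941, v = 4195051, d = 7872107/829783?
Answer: 20269758208901859/7872107 ≈ 2.5749e+9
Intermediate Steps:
d = 7872107/829783 (d = 7872107*(1/829783) = 7872107/829783 ≈ 9.4869)
J(c) = -5823 (J(c) = 3*(-1941) = -5823)
-J(300)/(d/v) = -(-5823)/((7872107/829783)/4195051) = -(-5823)/((7872107/829783)*(1/4195051)) = -(-5823)/7872107/3480982003933 = -(-5823)*3480982003933/7872107 = -1*(-20269758208901859/7872107) = 20269758208901859/7872107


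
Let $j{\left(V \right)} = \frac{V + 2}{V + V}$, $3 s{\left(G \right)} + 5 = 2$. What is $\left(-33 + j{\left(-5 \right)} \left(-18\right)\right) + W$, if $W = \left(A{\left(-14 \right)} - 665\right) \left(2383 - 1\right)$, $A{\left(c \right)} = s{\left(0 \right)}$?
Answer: $- \frac{7932252}{5} \approx -1.5865 \cdot 10^{6}$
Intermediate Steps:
$s{\left(G \right)} = -1$ ($s{\left(G \right)} = - \frac{5}{3} + \frac{1}{3} \cdot 2 = - \frac{5}{3} + \frac{2}{3} = -1$)
$j{\left(V \right)} = \frac{2 + V}{2 V}$
$A{\left(c \right)} = -1$
$W = -1586412$ ($W = \left(-1 - 665\right) \left(2383 - 1\right) = \left(-666\right) 2382 = -1586412$)
$\left(-33 + j{\left(-5 \right)} \left(-18\right)\right) + W = \left(-33 + \frac{2 - 5}{2 \left(-5\right)} \left(-18\right)\right) - 1586412 = \left(-33 + \frac{1}{2} \left(- \frac{1}{5}\right) \left(-3\right) \left(-18\right)\right) - 1586412 = \left(-33 + \frac{3}{10} \left(-18\right)\right) - 1586412 = \left(-33 - \frac{27}{5}\right) - 1586412 = - \frac{192}{5} - 1586412 = - \frac{7932252}{5}$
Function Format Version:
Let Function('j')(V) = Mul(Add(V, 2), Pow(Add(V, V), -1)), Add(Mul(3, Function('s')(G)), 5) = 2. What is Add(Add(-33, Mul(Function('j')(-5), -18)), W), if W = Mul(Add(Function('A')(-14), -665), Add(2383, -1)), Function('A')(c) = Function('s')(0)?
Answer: Rational(-7932252, 5) ≈ -1.5865e+6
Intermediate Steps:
Function('s')(G) = -1 (Function('s')(G) = Add(Rational(-5, 3), Mul(Rational(1, 3), 2)) = Add(Rational(-5, 3), Rational(2, 3)) = -1)
Function('j')(V) = Mul(Rational(1, 2), Pow(V, -1), Add(2, V)) (Function('j')(V) = Mul(Add(2, V), Pow(Mul(2, V), -1)) = Mul(Add(2, V), Mul(Rational(1, 2), Pow(V, -1))) = Mul(Rational(1, 2), Pow(V, -1), Add(2, V)))
Function('A')(c) = -1
W = -1586412 (W = Mul(Add(-1, -665), Add(2383, -1)) = Mul(-666, 2382) = -1586412)
Add(Add(-33, Mul(Function('j')(-5), -18)), W) = Add(Add(-33, Mul(Mul(Rational(1, 2), Pow(-5, -1), Add(2, -5)), -18)), -1586412) = Add(Add(-33, Mul(Mul(Rational(1, 2), Rational(-1, 5), -3), -18)), -1586412) = Add(Add(-33, Mul(Rational(3, 10), -18)), -1586412) = Add(Add(-33, Rational(-27, 5)), -1586412) = Add(Rational(-192, 5), -1586412) = Rational(-7932252, 5)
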